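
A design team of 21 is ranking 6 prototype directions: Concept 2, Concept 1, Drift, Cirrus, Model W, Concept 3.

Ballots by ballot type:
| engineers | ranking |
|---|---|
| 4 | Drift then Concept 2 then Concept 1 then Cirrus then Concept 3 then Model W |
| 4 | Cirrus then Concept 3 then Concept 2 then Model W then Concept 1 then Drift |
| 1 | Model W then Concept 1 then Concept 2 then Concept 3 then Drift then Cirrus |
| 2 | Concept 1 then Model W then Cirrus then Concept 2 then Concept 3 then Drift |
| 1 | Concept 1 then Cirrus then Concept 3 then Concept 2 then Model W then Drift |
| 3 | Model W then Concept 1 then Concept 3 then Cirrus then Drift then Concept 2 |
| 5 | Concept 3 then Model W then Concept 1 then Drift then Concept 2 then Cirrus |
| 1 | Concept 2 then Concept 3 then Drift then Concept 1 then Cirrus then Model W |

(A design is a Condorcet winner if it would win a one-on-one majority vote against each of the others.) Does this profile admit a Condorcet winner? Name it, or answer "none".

Check each pair by majority over 21 ballots:
Concept 2 vs Concept 1: Concept 2 preferred on 4+4+1 = 9 ballots; Concept 1 wins 12–9.
Concept 2 vs Drift: Concept 2 preferred on 4+1+2+1+1 = 9 ballots; Drift wins 12–9.
Concept 2 vs Cirrus: 11 to 10, Concept 2.
Concept 2 vs Model W: 4+4+1+1 = 10 for Concept 2, 11 for Model W — Model W by 11–10.
Concept 2 vs Concept 3: Concept 2 is ranked higher on 4+1+2+1 = 8 ballots, Concept 3 on 13. Concept 3 wins 13–8.
Concept 1 vs Drift: 16 to 5, Concept 1.
Concept 1 vs Cirrus: Concept 1 is ranked higher on 17 ballots, Cirrus on 4. Concept 1 wins 17–4.
Concept 1 vs Model W: Concept 1 preferred on 4+2+1+1 = 8 ballots; Model W wins 13–8.
Concept 1 vs Concept 3: Concept 1 preferred on 4+1+2+1+3 = 11 ballots; Concept 1 wins 11–10.
Drift vs Cirrus: 11 to 10, Drift.
Drift vs Model W: Drift preferred on 4+1 = 5 ballots; Model W wins 16–5.
Drift vs Concept 3: Drift is ranked higher on 4 ballots, Concept 3 on 17. Concept 3 wins 17–4.
Cirrus vs Model W: 10 to 11, Model W.
Cirrus vs Concept 3: 4+4+2+1 = 11 for Cirrus, 10 for Concept 3 — Cirrus by 11–10.
Model W vs Concept 3: Model W is ranked higher on 1+2+3 = 6 ballots, Concept 3 on 15. Concept 3 wins 15–6.
Each design drops at least one matchup (Concept 2 loses to Concept 1; Concept 1 loses to Model W; Drift loses to Concept 1; Cirrus loses to Concept 2; Model W loses to Concept 3; Concept 3 loses to Concept 1); the cycle Concept 2 beats Cirrus beats Concept 3 beats Concept 2 rules out a Condorcet winner.

none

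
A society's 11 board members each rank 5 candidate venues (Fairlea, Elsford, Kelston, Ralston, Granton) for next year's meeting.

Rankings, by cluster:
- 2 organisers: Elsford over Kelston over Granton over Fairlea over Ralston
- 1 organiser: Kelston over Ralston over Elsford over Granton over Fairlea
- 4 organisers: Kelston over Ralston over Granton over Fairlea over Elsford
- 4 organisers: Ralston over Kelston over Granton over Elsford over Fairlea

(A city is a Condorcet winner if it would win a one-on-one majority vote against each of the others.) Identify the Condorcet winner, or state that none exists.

Head-to-head results (11 organisers):
Fairlea vs Elsford: Fairlea is ranked higher on 4 ballots, Elsford on 7. Elsford wins 7–4.
Fairlea vs Kelston: Fairlea preferred on 0 ballots; Kelston wins 11–0.
Fairlea vs Ralston: Fairlea is ranked higher on 2 ballots, Ralston on 9. Ralston wins 9–2.
Fairlea vs Granton: 0 for Fairlea, 11 for Granton — Granton by 11–0.
Elsford vs Kelston: 2 for Elsford, 9 for Kelston — Kelston by 9–2.
Elsford vs Ralston: Elsford preferred on 2 ballots; Ralston wins 9–2.
Elsford vs Granton: Elsford preferred on 2+1 = 3 ballots; Granton wins 8–3.
Kelston vs Ralston: Kelston is ranked higher on 2+1+4 = 7 ballots, Ralston on 4. Kelston wins 7–4.
Kelston vs Granton: Kelston is ranked higher on 2+1+4+4 = 11 ballots, Granton on 0. Kelston wins 11–0.
Ralston vs Granton: 1+4+4 = 9 for Ralston, 2 for Granton — Ralston by 9–2.
Kelston beats each of Fairlea, Elsford, Ralston, Granton — Kelston is the Condorcet winner.

Kelston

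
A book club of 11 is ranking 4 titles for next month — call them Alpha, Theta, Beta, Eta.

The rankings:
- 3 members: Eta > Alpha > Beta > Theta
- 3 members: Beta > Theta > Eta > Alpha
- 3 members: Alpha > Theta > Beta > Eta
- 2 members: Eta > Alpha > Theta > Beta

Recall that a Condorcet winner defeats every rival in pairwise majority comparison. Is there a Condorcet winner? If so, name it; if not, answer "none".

Head-to-head results (11 members):
Alpha vs Theta: 8 to 3, Alpha.
Alpha vs Beta: Alpha preferred on 3+3+2 = 8 ballots; Alpha wins 8–3.
Alpha vs Eta: 3 to 8, Eta.
Theta vs Beta: Theta preferred on 3+2 = 5 ballots; Beta wins 6–5.
Theta vs Eta: 3+3 = 6 for Theta, 5 for Eta — Theta by 6–5.
Beta vs Eta: Beta preferred on 3+3 = 6 ballots; Beta wins 6–5.
Each book drops at least one matchup (Alpha loses to Eta; Theta loses to Alpha; Beta loses to Alpha; Eta loses to Theta); the cycle Alpha > Theta > Eta > Alpha rules out a Condorcet winner.

none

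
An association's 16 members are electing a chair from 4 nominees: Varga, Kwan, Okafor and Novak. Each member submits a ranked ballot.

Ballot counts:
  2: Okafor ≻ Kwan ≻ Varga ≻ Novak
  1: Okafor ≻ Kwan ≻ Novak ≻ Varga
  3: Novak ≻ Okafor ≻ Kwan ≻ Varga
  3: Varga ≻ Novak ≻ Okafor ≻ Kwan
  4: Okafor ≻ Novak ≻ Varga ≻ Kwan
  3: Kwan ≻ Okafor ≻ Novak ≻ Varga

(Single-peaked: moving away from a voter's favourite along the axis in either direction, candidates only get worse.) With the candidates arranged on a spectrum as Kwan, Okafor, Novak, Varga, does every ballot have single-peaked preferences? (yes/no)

no

Axis positions: Kwan=1, Okafor=2, Novak=3, Varga=4.
Cluster 1: ranking walks positions 2-1-4-3; Varga is ranked above Novak even though Novak lies between Varga and the peak Okafor on the axis — preferences dip and rise again. Not single-peaked.
Cluster 2 (peak Okafor at position 2): ranking walks positions 2-1-3-4, expanding outward from the peak — single-peaked.
Cluster 3 (peak Novak at position 3): ranking walks positions 3-2-1-4, expanding outward from the peak — single-peaked.
Cluster 4 (peak Varga at position 4): ranking walks positions 4-3-2-1, expanding outward from the peak — single-peaked.
Cluster 5 (peak Okafor at position 2): ranking walks positions 2-3-4-1, expanding outward from the peak — single-peaked.
Cluster 6 (peak Kwan at position 1): ranking walks positions 1-2-3-4, expanding outward from the peak — single-peaked.
Cluster 1 violates single-peakedness, so the profile is not single-peaked on this axis.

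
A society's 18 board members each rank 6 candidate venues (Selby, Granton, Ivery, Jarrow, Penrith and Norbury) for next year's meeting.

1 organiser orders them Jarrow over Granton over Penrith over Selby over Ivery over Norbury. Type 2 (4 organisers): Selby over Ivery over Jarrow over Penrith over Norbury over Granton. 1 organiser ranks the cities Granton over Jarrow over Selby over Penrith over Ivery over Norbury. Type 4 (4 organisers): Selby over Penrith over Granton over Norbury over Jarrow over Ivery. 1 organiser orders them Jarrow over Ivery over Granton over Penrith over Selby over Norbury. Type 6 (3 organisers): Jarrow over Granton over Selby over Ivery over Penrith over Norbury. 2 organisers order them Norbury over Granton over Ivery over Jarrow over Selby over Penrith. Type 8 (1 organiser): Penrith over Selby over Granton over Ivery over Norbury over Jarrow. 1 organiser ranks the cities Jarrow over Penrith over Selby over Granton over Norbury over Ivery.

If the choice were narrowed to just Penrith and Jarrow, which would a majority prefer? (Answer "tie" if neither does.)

Ballots ranking Penrith above Jarrow: 4 + 1 = 5.
Ballots ranking Jarrow above Penrith: 18 − 5 = 13.
Jarrow wins the head-to-head 13–5.

Jarrow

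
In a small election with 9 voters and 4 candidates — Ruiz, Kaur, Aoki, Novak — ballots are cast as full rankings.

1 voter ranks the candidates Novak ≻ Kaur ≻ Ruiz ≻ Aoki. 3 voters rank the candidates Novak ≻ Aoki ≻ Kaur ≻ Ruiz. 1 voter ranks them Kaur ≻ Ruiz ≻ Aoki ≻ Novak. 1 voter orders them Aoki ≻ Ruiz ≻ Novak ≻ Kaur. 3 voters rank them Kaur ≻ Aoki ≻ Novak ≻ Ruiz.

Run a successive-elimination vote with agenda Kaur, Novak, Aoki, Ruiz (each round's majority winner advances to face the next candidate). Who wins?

Aoki

Round 1: Kaur vs Novak — 4–5, Novak advances.
Round 2: Novak vs Aoki — 4–5, Aoki advances.
Round 3: Aoki vs Ruiz — 7–2, Aoki advances.
Aoki survives the agenda.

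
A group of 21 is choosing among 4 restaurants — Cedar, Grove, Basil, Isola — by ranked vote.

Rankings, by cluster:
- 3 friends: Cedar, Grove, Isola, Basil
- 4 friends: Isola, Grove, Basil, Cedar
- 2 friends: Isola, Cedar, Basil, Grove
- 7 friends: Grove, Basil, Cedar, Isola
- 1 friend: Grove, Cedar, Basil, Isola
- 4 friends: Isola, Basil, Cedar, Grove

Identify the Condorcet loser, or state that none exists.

none

Head-to-head results (21 friends):
Cedar–Grove: Grove 12–9.
Cedar vs Basil: 3+2+1 = 6 for Cedar, 15 for Basil — Basil by 15–6.
Cedar vs Isola: Cedar preferred on 3+7+1 = 11 ballots; Cedar wins 11–10.
Grove vs Basil: 3+4+7+1 = 15 for Grove, 6 for Basil — Grove by 15–6.
Grove vs Isola: Grove, 11–10.
Basil–Isola: Isola 13–8.
Each restaurant has at least one pairwise win (Cedar beats Isola; Grove beats Cedar; Basil beats Cedar; Isola beats Basil) — no Condorcet loser.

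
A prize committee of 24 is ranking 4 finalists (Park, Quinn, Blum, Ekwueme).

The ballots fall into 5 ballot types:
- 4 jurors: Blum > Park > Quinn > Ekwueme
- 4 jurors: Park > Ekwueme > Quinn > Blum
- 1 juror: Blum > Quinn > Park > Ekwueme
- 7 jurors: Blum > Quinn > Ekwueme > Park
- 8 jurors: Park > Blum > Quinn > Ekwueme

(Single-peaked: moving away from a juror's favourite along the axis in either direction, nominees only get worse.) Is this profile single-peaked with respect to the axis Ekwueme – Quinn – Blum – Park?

no

Axis positions: Ekwueme=1, Quinn=2, Blum=3, Park=4.
Ballot type 1 (peak Blum at position 3): ranking walks positions 3-4-2-1, expanding outward from the peak — single-peaked.
Ballot type 2: ranking walks positions 4-1-2-3; Ekwueme is ranked above Blum even though Blum lies between Ekwueme and the peak Park on the axis — preferences dip and rise again. Not single-peaked.
Ballot type 3 (peak Blum at position 3): ranking walks positions 3-2-4-1, expanding outward from the peak — single-peaked.
Ballot type 4 (peak Blum at position 3): ranking walks positions 3-2-1-4, expanding outward from the peak — single-peaked.
Ballot type 5 (peak Park at position 4): ranking walks positions 4-3-2-1, expanding outward from the peak — single-peaked.
Ballot type 2 violates single-peakedness, so the profile is not single-peaked on this axis.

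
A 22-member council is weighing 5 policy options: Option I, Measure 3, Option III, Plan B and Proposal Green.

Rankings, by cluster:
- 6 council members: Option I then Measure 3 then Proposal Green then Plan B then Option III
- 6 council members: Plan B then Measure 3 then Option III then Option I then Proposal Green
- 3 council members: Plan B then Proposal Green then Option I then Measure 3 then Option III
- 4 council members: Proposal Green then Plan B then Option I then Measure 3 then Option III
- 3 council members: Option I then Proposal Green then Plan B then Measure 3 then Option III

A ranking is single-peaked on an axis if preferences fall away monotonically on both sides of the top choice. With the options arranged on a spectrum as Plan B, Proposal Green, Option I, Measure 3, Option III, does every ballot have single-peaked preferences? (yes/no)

Axis positions: Plan B=1, Proposal Green=2, Option I=3, Measure 3=4, Option III=5.
Cluster 1 (peak Option I at position 3): ranking walks positions 3-4-2-1-5, expanding outward from the peak — single-peaked.
Cluster 2: ranking walks positions 1-4-5-3-2; Measure 3 is ranked above Proposal Green even though Proposal Green lies between Measure 3 and the peak Plan B on the axis — preferences dip and rise again. Not single-peaked.
Cluster 3 (peak Plan B at position 1): ranking walks positions 1-2-3-4-5, expanding outward from the peak — single-peaked.
Cluster 4 (peak Proposal Green at position 2): ranking walks positions 2-1-3-4-5, expanding outward from the peak — single-peaked.
Cluster 5 (peak Option I at position 3): ranking walks positions 3-2-1-4-5, expanding outward from the peak — single-peaked.
Cluster 2 violates single-peakedness, so the profile is not single-peaked on this axis.

no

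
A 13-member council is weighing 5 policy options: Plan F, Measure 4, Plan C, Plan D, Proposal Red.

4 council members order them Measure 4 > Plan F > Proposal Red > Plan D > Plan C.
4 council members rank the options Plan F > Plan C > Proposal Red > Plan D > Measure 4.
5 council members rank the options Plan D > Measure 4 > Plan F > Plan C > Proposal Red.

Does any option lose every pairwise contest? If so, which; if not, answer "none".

none

Pairwise majorities:
Plan F vs Measure 4: Measure 4, 9–4.
Plan F vs Plan C: Plan F wins 13–0.
Plan F vs Plan D: Plan F preferred on 4+4 = 8 ballots; Plan F wins 8–5.
Plan F vs Proposal Red: 4+4+5 = 13 for Plan F, 0 for Proposal Red — Plan F by 13–0.
Measure 4 vs Plan C: 4+5 = 9 for Measure 4, 4 for Plan C — Measure 4 by 9–4.
Measure 4–Plan D: Plan D 9–4.
Measure 4 vs Proposal Red: Measure 4 preferred on 4+5 = 9 ballots; Measure 4 wins 9–4.
Plan C vs Plan D: 4 to 9, Plan D.
Plan C vs Proposal Red: Plan C, 9–4.
Plan D vs Proposal Red: 5 to 8, Proposal Red.
Every option wins at least one matchup (Plan F beats Plan C; Measure 4 beats Plan F; Plan C beats Proposal Red; Plan D beats Measure 4; Proposal Red beats Plan D), so there is no Condorcet loser.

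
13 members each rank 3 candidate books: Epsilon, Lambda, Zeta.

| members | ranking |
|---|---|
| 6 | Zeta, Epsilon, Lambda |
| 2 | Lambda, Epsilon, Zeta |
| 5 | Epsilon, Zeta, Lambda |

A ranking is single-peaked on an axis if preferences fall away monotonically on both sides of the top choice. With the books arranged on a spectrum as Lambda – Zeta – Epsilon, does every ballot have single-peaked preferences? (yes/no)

no

Axis positions: Lambda=1, Zeta=2, Epsilon=3.
Type 1 (peak Zeta at position 2): ranking walks positions 2-3-1, expanding outward from the peak — single-peaked.
Type 2: ranking walks positions 1-3-2; Epsilon is ranked above Zeta even though Zeta lies between Epsilon and the peak Lambda on the axis — preferences dip and rise again. Not single-peaked.
Type 3 (peak Epsilon at position 3): ranking walks positions 3-2-1, expanding outward from the peak — single-peaked.
Type 2 violates single-peakedness, so the profile is not single-peaked on this axis.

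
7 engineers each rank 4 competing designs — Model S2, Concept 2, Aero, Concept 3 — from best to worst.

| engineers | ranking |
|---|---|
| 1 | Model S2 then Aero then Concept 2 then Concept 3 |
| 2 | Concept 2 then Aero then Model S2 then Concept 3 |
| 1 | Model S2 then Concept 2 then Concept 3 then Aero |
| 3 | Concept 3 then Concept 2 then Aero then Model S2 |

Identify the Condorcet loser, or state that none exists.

none

Head-to-head results (7 engineers):
Model S2 vs Concept 2: 2 to 5, Concept 2.
Model S2 vs Aero: Model S2 preferred on 1+1 = 2 ballots; Aero wins 5–2.
Model S2 vs Concept 3: Model S2 is ranked higher on 1+2+1 = 4 ballots, Concept 3 on 3. Model S2 wins 4–3.
Concept 2–Aero: Concept 2 6–1.
Concept 2 vs Concept 3: Concept 2 wins 4–3.
Aero vs Concept 3: Aero is ranked higher on 1+2 = 3 ballots, Concept 3 on 4. Concept 3 wins 4–3.
Each design has at least one pairwise win (Model S2 beats Concept 3; Concept 2 beats Model S2; Aero beats Model S2; Concept 3 beats Aero) — no Condorcet loser.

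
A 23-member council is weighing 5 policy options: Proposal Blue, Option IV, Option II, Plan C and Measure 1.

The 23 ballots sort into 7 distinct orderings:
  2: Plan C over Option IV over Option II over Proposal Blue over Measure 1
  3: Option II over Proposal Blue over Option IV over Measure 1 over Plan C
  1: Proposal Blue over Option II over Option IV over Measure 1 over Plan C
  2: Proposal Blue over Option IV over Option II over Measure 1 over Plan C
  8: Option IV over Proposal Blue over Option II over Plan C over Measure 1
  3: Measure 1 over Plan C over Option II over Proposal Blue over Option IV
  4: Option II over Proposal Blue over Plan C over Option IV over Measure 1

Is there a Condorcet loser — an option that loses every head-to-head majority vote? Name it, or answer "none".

Measure 1

Pairwise majorities:
Proposal Blue–Option IV: Proposal Blue 13–10.
Proposal Blue vs Option II: Proposal Blue is ranked higher on 1+2+8 = 11 ballots, Option II on 12. Option II wins 12–11.
Proposal Blue vs Plan C: Proposal Blue preferred on 3+1+2+8+4 = 18 ballots; Proposal Blue wins 18–5.
Proposal Blue vs Measure 1: 20 to 3, Proposal Blue.
Option IV vs Option II: Option IV, 12–11.
Option IV–Plan C: Option IV 14–9.
Option IV vs Measure 1: Option IV, 20–3.
Option II vs Plan C: Option II is ranked higher on 3+1+2+8+4 = 18 ballots, Plan C on 5. Option II wins 18–5.
Option II vs Measure 1: Option II, 20–3.
Plan C–Measure 1: Plan C 14–9.
Only Measure 1 has no wins; Measure 1 is the Condorcet loser.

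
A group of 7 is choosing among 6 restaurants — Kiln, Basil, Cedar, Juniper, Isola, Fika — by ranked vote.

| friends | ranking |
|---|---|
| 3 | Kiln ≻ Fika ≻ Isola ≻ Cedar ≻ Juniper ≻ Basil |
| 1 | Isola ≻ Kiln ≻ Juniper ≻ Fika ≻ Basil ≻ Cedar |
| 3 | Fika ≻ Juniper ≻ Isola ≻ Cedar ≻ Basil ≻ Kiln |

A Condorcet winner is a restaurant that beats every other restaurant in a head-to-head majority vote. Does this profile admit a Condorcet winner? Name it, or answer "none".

none

Pairwise majorities:
Kiln vs Basil: Kiln preferred on 3+1 = 4 ballots; Kiln wins 4–3.
Kiln vs Cedar: Kiln is ranked higher on 3+1 = 4 ballots, Cedar on 3. Kiln wins 4–3.
Kiln vs Juniper: Kiln preferred on 3+1 = 4 ballots; Kiln wins 4–3.
Kiln vs Isola: Kiln is ranked higher on 3 ballots, Isola on 4. Isola wins 4–3.
Kiln vs Fika: 4 to 3, Kiln.
Basil vs Cedar: 1 for Basil, 6 for Cedar — Cedar by 6–1.
Basil vs Juniper: 0 to 7, Juniper.
Basil vs Isola: 0 for Basil, 7 for Isola — Isola by 7–0.
Basil vs Fika: 0 for Basil, 7 for Fika — Fika by 7–0.
Cedar vs Juniper: 3 for Cedar, 4 for Juniper — Juniper by 4–3.
Cedar vs Isola: 0 to 7, Isola.
Cedar vs Fika: Cedar is ranked higher on 0 ballots, Fika on 7. Fika wins 7–0.
Juniper vs Isola: Juniper is ranked higher on 3 ballots, Isola on 4. Isola wins 4–3.
Juniper vs Fika: Juniper is ranked higher on 1 ballot, Fika on 6. Fika wins 6–1.
Isola vs Fika: Isola is ranked higher on 1 ballot, Fika on 6. Fika wins 6–1.
Every restaurant loses at least once (Kiln loses to Isola; Basil loses to Kiln; Cedar loses to Kiln; Juniper loses to Kiln; Isola loses to Fika; Fika loses to Kiln). The majority relation contains the cycle Kiln beats Fika beats Isola beats Kiln, so there is no Condorcet winner.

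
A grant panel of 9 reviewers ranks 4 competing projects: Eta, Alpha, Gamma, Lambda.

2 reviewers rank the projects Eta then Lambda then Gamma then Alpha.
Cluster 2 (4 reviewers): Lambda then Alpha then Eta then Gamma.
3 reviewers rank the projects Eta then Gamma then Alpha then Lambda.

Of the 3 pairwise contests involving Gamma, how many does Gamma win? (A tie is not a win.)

Gamma against each rival (9 reviewers):
Gamma–Eta: Eta 9–0.
Gamma vs Alpha: Gamma, 5–4.
Gamma vs Lambda: Lambda wins 6–3.
Gamma beats Alpha; loses to Eta, Lambda — 1 pairwise win.

1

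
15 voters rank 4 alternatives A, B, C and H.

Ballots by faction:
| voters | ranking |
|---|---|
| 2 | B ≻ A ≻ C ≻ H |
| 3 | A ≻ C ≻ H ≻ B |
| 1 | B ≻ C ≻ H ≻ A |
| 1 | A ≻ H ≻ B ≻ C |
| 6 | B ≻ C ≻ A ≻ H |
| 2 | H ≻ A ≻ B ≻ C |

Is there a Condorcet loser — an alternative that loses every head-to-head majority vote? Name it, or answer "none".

H

Pairwise majorities:
A vs B: A is ranked higher on 3+1+2 = 6 ballots, B on 9. B wins 9–6.
A vs C: A preferred on 2+3+1+2 = 8 ballots; A wins 8–7.
A vs H: A is ranked higher on 2+3+1+6 = 12 ballots, H on 3. A wins 12–3.
B–C: B 12–3.
B vs H: 9 to 6, B.
C vs H: C preferred on 2+3+1+6 = 12 ballots; C wins 12–3.
H is beaten in every head-to-head and is the Condorcet loser.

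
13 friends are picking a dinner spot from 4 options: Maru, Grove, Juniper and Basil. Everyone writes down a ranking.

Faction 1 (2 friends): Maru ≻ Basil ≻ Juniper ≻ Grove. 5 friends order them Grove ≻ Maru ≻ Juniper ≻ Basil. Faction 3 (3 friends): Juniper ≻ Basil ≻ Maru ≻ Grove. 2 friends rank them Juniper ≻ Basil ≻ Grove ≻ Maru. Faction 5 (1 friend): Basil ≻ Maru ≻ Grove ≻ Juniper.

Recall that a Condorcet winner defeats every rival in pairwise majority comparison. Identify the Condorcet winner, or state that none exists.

none

Head-to-head results (13 friends):
Maru vs Grove: Grove, 7–6.
Maru vs Juniper: Maru wins 8–5.
Maru vs Basil: Maru, 7–6.
Grove–Juniper: Juniper 7–6.
Grove–Basil: Basil 8–5.
Juniper vs Basil: Juniper wins 10–3.
Each restaurant drops at least one matchup (Maru loses to Grove; Grove loses to Juniper; Juniper loses to Maru; Basil loses to Maru); the cycle Maru → Juniper → Grove → Maru rules out a Condorcet winner.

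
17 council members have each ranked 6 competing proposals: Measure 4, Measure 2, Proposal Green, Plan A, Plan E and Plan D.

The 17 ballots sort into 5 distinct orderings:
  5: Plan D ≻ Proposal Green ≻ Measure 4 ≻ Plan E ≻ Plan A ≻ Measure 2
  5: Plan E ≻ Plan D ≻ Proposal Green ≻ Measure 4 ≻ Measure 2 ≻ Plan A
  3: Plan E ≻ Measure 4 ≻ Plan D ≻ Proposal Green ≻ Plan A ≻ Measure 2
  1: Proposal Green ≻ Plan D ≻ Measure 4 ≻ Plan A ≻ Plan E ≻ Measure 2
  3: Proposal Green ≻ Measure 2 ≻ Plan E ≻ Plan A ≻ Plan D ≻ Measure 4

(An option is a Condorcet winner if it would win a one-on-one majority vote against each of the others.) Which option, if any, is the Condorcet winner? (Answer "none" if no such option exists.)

none

Check each pair by majority over 17 ballots:
Measure 4 vs Measure 2: Measure 4, 14–3.
Measure 4 vs Proposal Green: Proposal Green, 14–3.
Measure 4–Plan A: Measure 4 14–3.
Measure 4–Plan E: Plan E 11–6.
Measure 4 vs Plan D: Plan D wins 14–3.
Measure 2 vs Proposal Green: Proposal Green wins 17–0.
Measure 2–Plan A: Plan A 9–8.
Measure 2 vs Plan E: Plan E, 14–3.
Measure 2 vs Plan D: Plan D wins 14–3.
Proposal Green vs Plan A: Proposal Green wins 17–0.
Proposal Green vs Plan E: Proposal Green wins 9–8.
Proposal Green–Plan D: Plan D 13–4.
Plan A vs Plan E: Plan E wins 16–1.
Plan A–Plan D: Plan D 14–3.
Plan E vs Plan D: Plan E, 11–6.
Every option loses at least once (Measure 4 loses to Proposal Green; Measure 2 loses to Measure 4; Proposal Green loses to Plan D; Plan A loses to Measure 4; Plan E loses to Proposal Green; Plan D loses to Plan E). The majority relation contains the cycle Proposal Green beats Plan E beats Plan D beats Proposal Green, so there is no Condorcet winner.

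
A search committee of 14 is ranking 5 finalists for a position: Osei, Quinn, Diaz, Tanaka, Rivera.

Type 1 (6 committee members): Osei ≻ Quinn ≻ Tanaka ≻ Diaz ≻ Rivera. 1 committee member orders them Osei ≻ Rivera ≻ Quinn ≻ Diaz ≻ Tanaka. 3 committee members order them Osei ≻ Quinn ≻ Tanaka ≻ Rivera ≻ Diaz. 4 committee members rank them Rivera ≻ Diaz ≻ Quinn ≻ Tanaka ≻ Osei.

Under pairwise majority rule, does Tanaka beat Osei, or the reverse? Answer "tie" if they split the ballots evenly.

Ballots ranking Tanaka above Osei: 4.
Ballots ranking Osei above Tanaka: 14 − 4 = 10.
Osei wins the head-to-head 10–4.

Osei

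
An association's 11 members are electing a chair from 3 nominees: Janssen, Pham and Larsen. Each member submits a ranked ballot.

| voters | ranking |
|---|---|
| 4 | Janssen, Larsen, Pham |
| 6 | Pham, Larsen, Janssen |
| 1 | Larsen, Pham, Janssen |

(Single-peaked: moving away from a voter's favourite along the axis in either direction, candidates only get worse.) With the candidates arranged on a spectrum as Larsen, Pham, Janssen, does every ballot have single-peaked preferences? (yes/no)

no

Axis positions: Larsen=1, Pham=2, Janssen=3.
Group 1: ranking walks positions 3-1-2; Larsen is ranked above Pham even though Pham lies between Larsen and the peak Janssen on the axis — preferences dip and rise again. Not single-peaked.
Group 2 (peak Pham at position 2): ranking walks positions 2-1-3, expanding outward from the peak — single-peaked.
Group 3 (peak Larsen at position 1): ranking walks positions 1-2-3, expanding outward from the peak — single-peaked.
Group 1 violates single-peakedness, so the profile is not single-peaked on this axis.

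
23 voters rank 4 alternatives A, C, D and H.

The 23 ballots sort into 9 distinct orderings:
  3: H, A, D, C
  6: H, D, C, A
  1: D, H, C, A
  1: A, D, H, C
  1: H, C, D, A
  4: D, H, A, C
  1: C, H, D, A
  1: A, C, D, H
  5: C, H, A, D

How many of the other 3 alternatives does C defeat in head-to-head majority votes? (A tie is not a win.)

1

C against each rival (23 voters):
C vs A: C wins 14–9.
C vs D: D, 15–8.
C vs H: 1+1+5 = 7 for C, 16 for H — H by 16–7.
C beats A; loses to D, H — 1 pairwise win.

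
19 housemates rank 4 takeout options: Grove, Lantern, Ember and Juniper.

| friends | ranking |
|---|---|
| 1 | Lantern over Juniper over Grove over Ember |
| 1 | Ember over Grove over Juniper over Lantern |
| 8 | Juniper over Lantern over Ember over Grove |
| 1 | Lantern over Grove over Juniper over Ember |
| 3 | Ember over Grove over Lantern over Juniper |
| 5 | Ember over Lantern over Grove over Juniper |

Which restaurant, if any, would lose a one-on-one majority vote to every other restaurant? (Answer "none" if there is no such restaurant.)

none

Head-to-head results (19 friends):
Grove vs Lantern: Lantern, 15–4.
Grove vs Ember: Grove preferred on 1+1 = 2 ballots; Ember wins 17–2.
Grove vs Juniper: Grove is ranked higher on 1+1+3+5 = 10 ballots, Juniper on 9. Grove wins 10–9.
Lantern vs Ember: Lantern, 10–9.
Lantern vs Juniper: Lantern, 10–9.
Ember vs Juniper: Ember is ranked higher on 1+3+5 = 9 ballots, Juniper on 10. Juniper wins 10–9.
Each restaurant has at least one pairwise win (Grove beats Juniper; Lantern beats Grove; Ember beats Grove; Juniper beats Ember) — no Condorcet loser.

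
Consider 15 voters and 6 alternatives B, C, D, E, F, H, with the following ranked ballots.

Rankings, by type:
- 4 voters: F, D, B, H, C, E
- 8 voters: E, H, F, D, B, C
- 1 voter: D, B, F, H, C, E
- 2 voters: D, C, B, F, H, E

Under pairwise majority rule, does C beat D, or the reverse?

No ballot ranks C above D: 0.
Ballots ranking D above C: 15 − 0 = 15.
D wins the head-to-head 15–0.

D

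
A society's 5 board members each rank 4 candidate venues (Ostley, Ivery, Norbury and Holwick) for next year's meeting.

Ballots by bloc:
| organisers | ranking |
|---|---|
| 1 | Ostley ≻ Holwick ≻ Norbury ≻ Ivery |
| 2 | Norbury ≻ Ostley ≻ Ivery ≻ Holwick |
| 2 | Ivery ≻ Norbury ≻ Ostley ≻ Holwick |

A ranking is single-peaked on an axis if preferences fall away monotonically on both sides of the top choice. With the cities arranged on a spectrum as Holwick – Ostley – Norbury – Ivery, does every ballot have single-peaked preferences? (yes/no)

yes

Axis positions: Holwick=1, Ostley=2, Norbury=3, Ivery=4.
Bloc 1 (peak Ostley at position 2): ranking walks positions 2-1-3-4, expanding outward from the peak — single-peaked.
Bloc 2 (peak Norbury at position 3): ranking walks positions 3-2-4-1, expanding outward from the peak — single-peaked.
Bloc 3 (peak Ivery at position 4): ranking walks positions 4-3-2-1, expanding outward from the peak — single-peaked.
Every ranking is single-peaked on this axis.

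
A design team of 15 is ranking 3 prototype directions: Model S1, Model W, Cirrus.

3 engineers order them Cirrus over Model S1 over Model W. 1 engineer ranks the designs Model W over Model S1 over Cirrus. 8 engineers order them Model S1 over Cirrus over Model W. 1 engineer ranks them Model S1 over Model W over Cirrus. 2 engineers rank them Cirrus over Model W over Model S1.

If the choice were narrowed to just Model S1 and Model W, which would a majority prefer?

Ballots ranking Model S1 above Model W: 3 + 8 + 1 = 12.
Ballots ranking Model W above Model S1: 15 − 12 = 3.
Model S1 wins the head-to-head 12–3.

Model S1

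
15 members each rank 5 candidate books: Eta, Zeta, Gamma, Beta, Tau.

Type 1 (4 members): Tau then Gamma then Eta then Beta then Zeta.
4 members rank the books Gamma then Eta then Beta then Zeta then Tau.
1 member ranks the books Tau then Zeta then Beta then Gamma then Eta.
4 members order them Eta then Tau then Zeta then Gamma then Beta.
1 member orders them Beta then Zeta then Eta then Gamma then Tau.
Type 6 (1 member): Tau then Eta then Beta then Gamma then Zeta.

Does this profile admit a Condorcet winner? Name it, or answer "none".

none

Head-to-head results (15 members):
Eta vs Zeta: Eta wins 13–2.
Eta vs Gamma: Eta preferred on 4+1+1 = 6 ballots; Gamma wins 9–6.
Eta vs Beta: Eta, 13–2.
Eta–Tau: Eta 9–6.
Zeta vs Gamma: Zeta preferred on 1+4+1 = 6 ballots; Gamma wins 9–6.
Zeta vs Beta: 1+4 = 5 for Zeta, 10 for Beta — Beta by 10–5.
Zeta vs Tau: Tau wins 10–5.
Gamma–Beta: Gamma 12–3.
Gamma–Tau: Tau 10–5.
Beta vs Tau: Beta is ranked higher on 4+1 = 5 ballots, Tau on 10. Tau wins 10–5.
No book is unbeaten: Eta loses to Gamma; Zeta loses to Eta; Gamma loses to Tau; Beta loses to Eta; Tau loses to Eta. In particular Eta > Tau > Gamma > Eta is a majority cycle — no Condorcet winner exists.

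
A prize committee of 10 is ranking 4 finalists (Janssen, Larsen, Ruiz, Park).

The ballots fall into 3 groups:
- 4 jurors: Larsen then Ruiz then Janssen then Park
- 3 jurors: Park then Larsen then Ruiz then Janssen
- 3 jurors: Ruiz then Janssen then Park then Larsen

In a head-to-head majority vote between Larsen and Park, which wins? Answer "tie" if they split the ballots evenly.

Park

Ballots ranking Larsen above Park: 4.
Ballots ranking Park above Larsen: 10 − 4 = 6.
Park wins the head-to-head 6–4.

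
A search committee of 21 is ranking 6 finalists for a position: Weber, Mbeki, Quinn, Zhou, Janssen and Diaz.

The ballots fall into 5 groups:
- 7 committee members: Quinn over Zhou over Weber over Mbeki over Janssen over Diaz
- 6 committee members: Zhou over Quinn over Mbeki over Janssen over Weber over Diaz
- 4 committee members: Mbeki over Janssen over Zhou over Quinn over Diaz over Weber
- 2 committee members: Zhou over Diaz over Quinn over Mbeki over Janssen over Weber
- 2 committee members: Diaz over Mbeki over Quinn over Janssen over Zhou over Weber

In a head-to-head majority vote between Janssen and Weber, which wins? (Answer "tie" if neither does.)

Ballots ranking Janssen above Weber: 6 + 4 + 2 + 2 = 14.
Ballots ranking Weber above Janssen: 21 − 14 = 7.
Janssen wins the head-to-head 14–7.

Janssen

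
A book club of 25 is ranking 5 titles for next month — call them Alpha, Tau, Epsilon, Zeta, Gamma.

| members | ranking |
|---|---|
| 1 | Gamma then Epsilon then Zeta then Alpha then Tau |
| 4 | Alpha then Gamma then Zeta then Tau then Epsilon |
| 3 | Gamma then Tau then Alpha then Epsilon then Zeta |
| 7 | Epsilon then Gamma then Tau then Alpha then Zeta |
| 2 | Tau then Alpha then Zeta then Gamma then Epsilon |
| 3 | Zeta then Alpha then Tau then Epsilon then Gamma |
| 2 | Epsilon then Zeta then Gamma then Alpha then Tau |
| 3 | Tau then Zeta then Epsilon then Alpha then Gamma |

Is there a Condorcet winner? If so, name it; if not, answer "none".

none

Head-to-head results (25 members):
Alpha–Tau: Tau 15–10.
Alpha–Epsilon: Epsilon 13–12.
Alpha vs Zeta: Alpha, 16–9.
Alpha vs Gamma: Gamma, 13–12.
Tau–Epsilon: Tau 15–10.
Tau vs Zeta: Tau, 15–10.
Tau vs Gamma: Gamma, 17–8.
Epsilon vs Zeta: Epsilon, 13–12.
Epsilon vs Gamma: Epsilon wins 15–10.
Zeta–Gamma: Gamma 15–10.
Every book loses at least once (Alpha loses to Tau; Tau loses to Gamma; Epsilon loses to Tau; Zeta loses to Alpha; Gamma loses to Epsilon). The majority relation contains the cycle Tau → Epsilon → Gamma → Tau, so there is no Condorcet winner.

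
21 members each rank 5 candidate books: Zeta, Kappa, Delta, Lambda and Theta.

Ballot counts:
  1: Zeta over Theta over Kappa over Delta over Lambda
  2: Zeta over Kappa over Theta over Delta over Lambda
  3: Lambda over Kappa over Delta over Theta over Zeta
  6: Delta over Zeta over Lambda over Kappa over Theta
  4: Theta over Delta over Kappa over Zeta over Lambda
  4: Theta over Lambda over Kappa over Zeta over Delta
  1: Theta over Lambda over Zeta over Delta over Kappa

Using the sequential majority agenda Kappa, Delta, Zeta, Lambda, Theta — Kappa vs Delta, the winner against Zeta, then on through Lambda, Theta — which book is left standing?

Round 1: Kappa vs Delta — 10–11, Delta advances.
Round 2: Delta vs Zeta — 13–8, Delta advances.
Round 3: Delta vs Lambda — 13–8, Delta advances.
Round 4: Delta vs Theta — 9–12, Theta advances.
Theta survives the agenda.

Theta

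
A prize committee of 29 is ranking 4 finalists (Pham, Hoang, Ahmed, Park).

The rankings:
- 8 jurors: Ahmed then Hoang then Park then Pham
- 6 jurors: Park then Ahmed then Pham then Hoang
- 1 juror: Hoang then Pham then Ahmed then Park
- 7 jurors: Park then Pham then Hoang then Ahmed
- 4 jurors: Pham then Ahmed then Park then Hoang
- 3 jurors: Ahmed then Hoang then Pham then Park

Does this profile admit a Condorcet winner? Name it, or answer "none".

Ahmed

Check each pair by majority over 29 ballots:
Pham vs Hoang: Pham wins 17–12.
Pham vs Ahmed: Ahmed wins 17–12.
Pham–Park: Park 21–8.
Hoang vs Ahmed: Ahmed, 21–8.
Hoang–Park: Park 17–12.
Ahmed vs Park: Ahmed, 16–13.
Only Ahmed has no losses; Ahmed is the Condorcet winner.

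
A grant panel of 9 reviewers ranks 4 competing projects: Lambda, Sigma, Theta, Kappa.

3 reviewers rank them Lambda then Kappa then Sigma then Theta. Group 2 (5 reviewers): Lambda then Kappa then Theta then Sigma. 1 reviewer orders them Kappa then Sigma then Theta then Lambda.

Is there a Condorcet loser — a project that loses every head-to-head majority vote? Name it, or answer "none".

Sigma

Head-to-head results (9 reviewers):
Lambda–Sigma: Lambda 8–1.
Lambda vs Theta: 8 to 1, Lambda.
Lambda vs Kappa: Lambda preferred on 3+5 = 8 ballots; Lambda wins 8–1.
Sigma vs Theta: Theta wins 5–4.
Sigma vs Kappa: Sigma preferred on 0 ballots; Kappa wins 9–0.
Theta vs Kappa: 0 to 9, Kappa.
Sigma loses to every other project — it is the Condorcet loser.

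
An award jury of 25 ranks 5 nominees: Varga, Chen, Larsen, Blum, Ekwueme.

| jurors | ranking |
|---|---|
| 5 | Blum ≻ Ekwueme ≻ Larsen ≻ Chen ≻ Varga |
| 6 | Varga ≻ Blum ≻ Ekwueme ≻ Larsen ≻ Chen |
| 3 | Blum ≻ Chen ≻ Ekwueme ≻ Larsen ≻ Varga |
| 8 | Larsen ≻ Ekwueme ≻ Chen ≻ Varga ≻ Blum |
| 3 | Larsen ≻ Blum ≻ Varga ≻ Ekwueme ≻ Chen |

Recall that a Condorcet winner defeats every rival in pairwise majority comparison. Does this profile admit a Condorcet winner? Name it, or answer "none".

none

Head-to-head results (25 jurors):
Varga–Chen: Chen 16–9.
Varga vs Larsen: Larsen wins 19–6.
Varga vs Blum: Varga wins 14–11.
Varga vs Ekwueme: Ekwueme, 16–9.
Chen vs Larsen: Larsen, 22–3.
Chen–Blum: Blum 17–8.
Chen vs Ekwueme: Ekwueme, 22–3.
Larsen–Blum: Blum 14–11.
Larsen vs Ekwueme: Ekwueme, 14–11.
Blum vs Ekwueme: Blum, 17–8.
Every nominee loses at least once (Varga loses to Chen; Chen loses to Larsen; Larsen loses to Blum; Blum loses to Varga; Ekwueme loses to Blum). The majority relation contains the cycle Varga > Blum > Chen > Varga, so there is no Condorcet winner.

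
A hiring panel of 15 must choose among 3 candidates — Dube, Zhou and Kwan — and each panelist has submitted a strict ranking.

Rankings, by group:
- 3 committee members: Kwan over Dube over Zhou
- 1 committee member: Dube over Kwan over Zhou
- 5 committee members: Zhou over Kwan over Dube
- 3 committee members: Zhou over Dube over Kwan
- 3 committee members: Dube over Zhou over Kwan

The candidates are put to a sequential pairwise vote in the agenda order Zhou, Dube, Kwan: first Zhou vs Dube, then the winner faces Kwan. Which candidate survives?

Zhou

Round 1: Zhou vs Dube — 8–7, Zhou advances.
Round 2: Zhou vs Kwan — 11–4, Zhou advances.
Zhou survives the agenda.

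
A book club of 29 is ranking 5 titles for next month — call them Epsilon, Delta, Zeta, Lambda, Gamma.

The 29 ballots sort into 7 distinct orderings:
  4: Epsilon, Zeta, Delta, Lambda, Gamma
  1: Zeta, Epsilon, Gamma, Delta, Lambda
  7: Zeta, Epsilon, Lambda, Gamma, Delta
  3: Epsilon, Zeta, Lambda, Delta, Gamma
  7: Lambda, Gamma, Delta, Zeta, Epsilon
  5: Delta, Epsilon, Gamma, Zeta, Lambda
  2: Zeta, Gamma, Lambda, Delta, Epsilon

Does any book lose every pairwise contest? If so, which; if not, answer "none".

Delta

Pairwise majorities:
Epsilon vs Delta: Epsilon, 15–14.
Epsilon vs Zeta: 12 to 17, Zeta.
Epsilon–Lambda: Epsilon 20–9.
Epsilon–Gamma: Epsilon 20–9.
Delta vs Zeta: Zeta wins 17–12.
Delta vs Lambda: 4+1+5 = 10 for Delta, 19 for Lambda — Lambda by 19–10.
Delta vs Gamma: Delta is ranked higher on 4+3+5 = 12 ballots, Gamma on 17. Gamma wins 17–12.
Zeta–Lambda: Zeta 22–7.
Zeta vs Gamma: Zeta preferred on 4+1+7+3+2 = 17 ballots; Zeta wins 17–12.
Lambda–Gamma: Lambda 21–8.
Delta loses to every other book — it is the Condorcet loser.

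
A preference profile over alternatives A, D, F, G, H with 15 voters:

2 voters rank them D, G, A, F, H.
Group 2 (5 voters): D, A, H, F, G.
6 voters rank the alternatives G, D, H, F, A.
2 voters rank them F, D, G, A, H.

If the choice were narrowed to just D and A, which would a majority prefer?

D

Ballots ranking D above A: 2 + 5 + 6 + 2 = 15.
Ballots ranking A above D: 15 − 15 = 0.
D wins the head-to-head 15–0.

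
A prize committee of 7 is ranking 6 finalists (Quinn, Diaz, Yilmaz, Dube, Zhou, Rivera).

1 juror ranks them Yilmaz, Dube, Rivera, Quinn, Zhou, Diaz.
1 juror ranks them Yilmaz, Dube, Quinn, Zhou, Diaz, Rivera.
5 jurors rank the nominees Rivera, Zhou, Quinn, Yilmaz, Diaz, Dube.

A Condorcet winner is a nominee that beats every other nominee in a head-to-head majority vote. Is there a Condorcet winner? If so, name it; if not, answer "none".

Rivera

Pairwise majorities:
Quinn vs Diaz: 7 to 0, Quinn.
Quinn vs Yilmaz: Quinn preferred on 5 ballots; Quinn wins 5–2.
Quinn vs Dube: Quinn preferred on 5 ballots; Quinn wins 5–2.
Quinn vs Zhou: Quinn preferred on 1+1 = 2 ballots; Zhou wins 5–2.
Quinn vs Rivera: 1 to 6, Rivera.
Diaz vs Yilmaz: Diaz is ranked higher on 0 ballots, Yilmaz on 7. Yilmaz wins 7–0.
Diaz vs Dube: Diaz is ranked higher on 5 ballots, Dube on 2. Diaz wins 5–2.
Diaz vs Zhou: 0 to 7, Zhou.
Diaz vs Rivera: 1 for Diaz, 6 for Rivera — Rivera by 6–1.
Yilmaz vs Dube: Yilmaz is ranked higher on 1+1+5 = 7 ballots, Dube on 0. Yilmaz wins 7–0.
Yilmaz vs Zhou: 2 to 5, Zhou.
Yilmaz vs Rivera: 2 to 5, Rivera.
Dube vs Zhou: Dube preferred on 1+1 = 2 ballots; Zhou wins 5–2.
Dube vs Rivera: 2 to 5, Rivera.
Zhou vs Rivera: Zhou preferred on 1 ballot; Rivera wins 6–1.
Rivera beats each of Quinn, Diaz, Yilmaz, Dube, Zhou — Rivera is the Condorcet winner.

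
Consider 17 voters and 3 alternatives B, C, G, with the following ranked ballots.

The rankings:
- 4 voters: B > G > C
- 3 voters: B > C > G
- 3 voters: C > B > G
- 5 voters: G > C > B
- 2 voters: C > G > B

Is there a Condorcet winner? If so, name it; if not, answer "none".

Check each pair by majority over 17 ballots:
B vs C: C wins 10–7.
B vs G: B, 10–7.
C vs G: G, 9–8.
Every alternative loses at least once (B loses to C; C loses to G; G loses to B). The majority relation contains the cycle B → G → C → B, so there is no Condorcet winner.

none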